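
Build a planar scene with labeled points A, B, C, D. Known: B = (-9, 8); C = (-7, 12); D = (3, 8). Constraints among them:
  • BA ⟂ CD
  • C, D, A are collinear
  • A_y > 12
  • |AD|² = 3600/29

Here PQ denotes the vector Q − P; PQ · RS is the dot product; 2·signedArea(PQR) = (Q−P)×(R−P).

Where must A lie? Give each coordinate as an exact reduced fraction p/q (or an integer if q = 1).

1. A_x = -213/29  [C, D, A are collinear ∩ BA ⟂ CD]
2. A_y = 352/29  [C, D, A are collinear ∩ BA ⟂ CD]
   → A = (-213/29, 352/29)

A = (-213/29, 352/29)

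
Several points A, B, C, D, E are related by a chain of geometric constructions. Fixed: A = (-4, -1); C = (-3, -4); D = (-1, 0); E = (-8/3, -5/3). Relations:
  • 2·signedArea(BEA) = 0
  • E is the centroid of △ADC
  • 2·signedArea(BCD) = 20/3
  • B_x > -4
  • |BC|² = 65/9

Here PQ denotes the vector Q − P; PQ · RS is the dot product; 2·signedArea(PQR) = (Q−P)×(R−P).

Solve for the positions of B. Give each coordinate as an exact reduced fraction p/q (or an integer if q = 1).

1. B_x = -10/3  [2·signedArea(BEA) = 0 ∩ 2·signedArea(BCD) = 20/3]
2. B_y = -4/3  [2·signedArea(BEA) = 0 ∩ 2·signedArea(BCD) = 20/3]
   → B = (-10/3, -4/3)

B = (-10/3, -4/3)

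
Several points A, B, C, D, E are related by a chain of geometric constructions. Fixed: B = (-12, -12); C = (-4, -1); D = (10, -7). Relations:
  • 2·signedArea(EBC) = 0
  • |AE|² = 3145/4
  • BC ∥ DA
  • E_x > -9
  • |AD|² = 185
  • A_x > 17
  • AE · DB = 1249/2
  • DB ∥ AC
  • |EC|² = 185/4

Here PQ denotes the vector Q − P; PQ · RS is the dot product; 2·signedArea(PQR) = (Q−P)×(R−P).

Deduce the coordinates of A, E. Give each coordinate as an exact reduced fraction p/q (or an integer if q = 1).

A = (18, 4)
E = (-8, -13/2)

1. A_x = 18  [DB ∥ AC ∩ BC ∥ DA]
2. A_y = 4  [DB ∥ AC ∩ BC ∥ DA]
   → A = (18, 4)
3. E_x = -8  [2·signedArea(EBC) = 0 ∩ AE · DB = 1249/2]
4. E_y = -13/2  [2·signedArea(EBC) = 0 ∩ AE · DB = 1249/2]
   → E = (-8, -13/2)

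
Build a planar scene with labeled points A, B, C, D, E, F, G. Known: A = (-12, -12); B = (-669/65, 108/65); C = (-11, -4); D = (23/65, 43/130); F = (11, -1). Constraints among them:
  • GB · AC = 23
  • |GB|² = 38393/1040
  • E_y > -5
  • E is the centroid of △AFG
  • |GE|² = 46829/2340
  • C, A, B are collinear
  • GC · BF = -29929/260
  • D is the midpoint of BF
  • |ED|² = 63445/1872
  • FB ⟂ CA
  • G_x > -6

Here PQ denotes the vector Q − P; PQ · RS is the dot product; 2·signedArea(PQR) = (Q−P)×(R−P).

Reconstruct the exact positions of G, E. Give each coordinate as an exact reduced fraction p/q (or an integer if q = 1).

1. G_x = -346/65  [GC · BF = -29929/260 ∩ GB · AC = 23]
2. G_y = -477/260  [GC · BF = -29929/260 ∩ GB · AC = 23]
   → G = (-346/65, -477/260)
3. E_x = -137/65  [E is the centroid of △AFG]
4. E_y = -3857/780  [E is the centroid of △AFG]
   → E = (-137/65, -3857/780)

E = (-137/65, -3857/780)
G = (-346/65, -477/260)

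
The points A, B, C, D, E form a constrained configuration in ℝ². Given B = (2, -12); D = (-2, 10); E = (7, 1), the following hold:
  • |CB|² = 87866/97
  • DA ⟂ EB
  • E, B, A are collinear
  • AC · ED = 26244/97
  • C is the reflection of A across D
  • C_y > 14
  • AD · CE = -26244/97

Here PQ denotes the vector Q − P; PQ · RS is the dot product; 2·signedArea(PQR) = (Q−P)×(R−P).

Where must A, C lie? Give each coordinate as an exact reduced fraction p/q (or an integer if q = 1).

A = (859/97, 565/97)
C = (-1247/97, 1375/97)

1. A_x = 859/97  [E, B, A are collinear ∩ DA ⟂ EB]
2. A_y = 565/97  [E, B, A are collinear ∩ DA ⟂ EB]
   → A = (859/97, 565/97)
3. C_x = -1247/97  [C is the reflection of A across D]
4. C_y = 1375/97  [C is the reflection of A across D]
   → C = (-1247/97, 1375/97)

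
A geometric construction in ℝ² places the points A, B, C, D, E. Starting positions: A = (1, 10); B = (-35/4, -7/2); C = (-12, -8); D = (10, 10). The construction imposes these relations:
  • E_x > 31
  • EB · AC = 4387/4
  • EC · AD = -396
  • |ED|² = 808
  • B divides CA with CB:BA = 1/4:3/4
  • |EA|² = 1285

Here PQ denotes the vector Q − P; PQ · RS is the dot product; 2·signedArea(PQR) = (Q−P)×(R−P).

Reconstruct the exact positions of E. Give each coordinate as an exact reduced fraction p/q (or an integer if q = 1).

E = (32, 28)

1. E_x = 32  [EC · AD = -396 ∩ EB · AC = 4387/4]
2. E_y = 28  [EC · AD = -396 ∩ EB · AC = 4387/4]
   → E = (32, 28)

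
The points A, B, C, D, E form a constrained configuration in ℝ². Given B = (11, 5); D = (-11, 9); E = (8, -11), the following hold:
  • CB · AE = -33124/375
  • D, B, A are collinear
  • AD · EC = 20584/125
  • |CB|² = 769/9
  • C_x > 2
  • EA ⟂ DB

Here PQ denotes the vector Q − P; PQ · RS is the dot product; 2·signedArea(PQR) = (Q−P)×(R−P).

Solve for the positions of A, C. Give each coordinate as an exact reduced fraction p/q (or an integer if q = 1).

1. A_x = 1364/125  [D, B, A are collinear ∩ EA ⟂ DB]
2. A_y = 627/125  [D, B, A are collinear ∩ EA ⟂ DB]
   → A = (1364/125, 627/125)
3. C_x = 8/3  [CB · AE = -33124/375 ∩ AD · EC = 20584/125]
4. C_y = 1  [CB · AE = -33124/375 ∩ AD · EC = 20584/125]
   → C = (8/3, 1)

A = (1364/125, 627/125)
C = (8/3, 1)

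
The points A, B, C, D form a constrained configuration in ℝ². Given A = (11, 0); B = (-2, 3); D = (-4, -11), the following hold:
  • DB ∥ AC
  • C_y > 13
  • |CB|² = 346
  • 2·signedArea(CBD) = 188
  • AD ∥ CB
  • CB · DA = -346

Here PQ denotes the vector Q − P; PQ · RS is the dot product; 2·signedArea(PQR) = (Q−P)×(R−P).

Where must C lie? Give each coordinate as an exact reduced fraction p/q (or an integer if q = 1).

C = (13, 14)

1. C_x = 13  [AD ∥ CB ∩ DB ∥ AC]
2. C_y = 14  [AD ∥ CB ∩ DB ∥ AC]
   → C = (13, 14)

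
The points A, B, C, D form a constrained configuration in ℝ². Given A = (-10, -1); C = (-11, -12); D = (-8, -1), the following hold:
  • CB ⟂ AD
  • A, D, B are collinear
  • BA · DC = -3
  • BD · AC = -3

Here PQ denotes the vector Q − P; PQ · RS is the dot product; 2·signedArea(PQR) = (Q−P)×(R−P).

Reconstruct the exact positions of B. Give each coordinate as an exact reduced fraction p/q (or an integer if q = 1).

1. B_x = -11  [A, D, B are collinear ∩ CB ⟂ AD]
2. B_y = -1  [A, D, B are collinear ∩ CB ⟂ AD]
   → B = (-11, -1)

B = (-11, -1)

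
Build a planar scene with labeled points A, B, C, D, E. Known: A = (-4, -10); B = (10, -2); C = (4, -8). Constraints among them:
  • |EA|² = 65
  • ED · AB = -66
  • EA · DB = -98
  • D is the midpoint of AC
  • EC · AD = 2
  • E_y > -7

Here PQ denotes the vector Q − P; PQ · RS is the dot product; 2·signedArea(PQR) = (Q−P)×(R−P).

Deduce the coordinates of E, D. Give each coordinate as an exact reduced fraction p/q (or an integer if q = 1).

1. D_x = 0  [D is the midpoint of AC]
2. D_y = -9  [D is the midpoint of AC]
   → D = (0, -9)
3. E_x = 3  [EA · DB = -98 ∩ ED · AB = -66]
4. E_y = -6  [EA · DB = -98 ∩ ED · AB = -66]
   → E = (3, -6)

D = (0, -9)
E = (3, -6)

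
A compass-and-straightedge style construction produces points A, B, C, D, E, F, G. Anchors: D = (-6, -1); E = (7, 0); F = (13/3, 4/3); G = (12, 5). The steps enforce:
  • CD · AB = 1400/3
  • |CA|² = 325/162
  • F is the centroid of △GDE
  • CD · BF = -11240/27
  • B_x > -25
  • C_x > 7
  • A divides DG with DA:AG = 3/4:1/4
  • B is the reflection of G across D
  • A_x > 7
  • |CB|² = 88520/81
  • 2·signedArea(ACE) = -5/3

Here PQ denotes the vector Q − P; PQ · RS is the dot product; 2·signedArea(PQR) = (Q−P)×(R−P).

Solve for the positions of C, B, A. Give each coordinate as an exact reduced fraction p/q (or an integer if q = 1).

A = (15/2, 7/2)
B = (-24, -7)
C = (70/9, 19/9)

1. B_x = -24  [B is the reflection of G across D]
2. B_y = -7  [B is the reflection of G across D]
   → B = (-24, -7)
3. A_x = 15/2  [A divides DG with DA:AG = 3/4:1/4]
4. A_y = 7/2  [A divides DG with DA:AG = 3/4:1/4]
   → A = (15/2, 7/2)
5. C_x = 70/9  [CD · BF = -11240/27 ∩ CD · AB = 1400/3]
6. C_y = 19/9  [CD · BF = -11240/27 ∩ CD · AB = 1400/3]
   → C = (70/9, 19/9)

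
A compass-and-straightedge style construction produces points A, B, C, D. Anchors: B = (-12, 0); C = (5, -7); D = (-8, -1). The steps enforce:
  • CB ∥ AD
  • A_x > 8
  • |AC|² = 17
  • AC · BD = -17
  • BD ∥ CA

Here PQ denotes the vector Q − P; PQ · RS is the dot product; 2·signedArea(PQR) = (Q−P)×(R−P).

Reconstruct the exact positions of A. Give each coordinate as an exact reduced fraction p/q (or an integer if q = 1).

A = (9, -8)

1. A_x = 9  [CB ∥ AD ∩ BD ∥ CA]
2. A_y = -8  [CB ∥ AD ∩ BD ∥ CA]
   → A = (9, -8)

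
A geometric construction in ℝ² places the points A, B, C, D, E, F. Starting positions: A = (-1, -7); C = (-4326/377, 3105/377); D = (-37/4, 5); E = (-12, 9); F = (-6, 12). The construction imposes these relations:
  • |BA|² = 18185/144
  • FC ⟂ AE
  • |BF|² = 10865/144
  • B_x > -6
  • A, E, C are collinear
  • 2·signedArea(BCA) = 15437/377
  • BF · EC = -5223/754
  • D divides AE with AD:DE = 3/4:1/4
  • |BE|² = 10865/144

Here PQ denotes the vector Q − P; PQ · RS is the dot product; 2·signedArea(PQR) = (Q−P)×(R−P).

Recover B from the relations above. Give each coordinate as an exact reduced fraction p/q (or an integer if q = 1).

B = (-65/12, 10/3)

1. B_x = -65/12  [BF · EC = -5223/754 ∩ 2·signedArea(BCA) = 15437/377]
2. B_y = 10/3  [BF · EC = -5223/754 ∩ 2·signedArea(BCA) = 15437/377]
   → B = (-65/12, 10/3)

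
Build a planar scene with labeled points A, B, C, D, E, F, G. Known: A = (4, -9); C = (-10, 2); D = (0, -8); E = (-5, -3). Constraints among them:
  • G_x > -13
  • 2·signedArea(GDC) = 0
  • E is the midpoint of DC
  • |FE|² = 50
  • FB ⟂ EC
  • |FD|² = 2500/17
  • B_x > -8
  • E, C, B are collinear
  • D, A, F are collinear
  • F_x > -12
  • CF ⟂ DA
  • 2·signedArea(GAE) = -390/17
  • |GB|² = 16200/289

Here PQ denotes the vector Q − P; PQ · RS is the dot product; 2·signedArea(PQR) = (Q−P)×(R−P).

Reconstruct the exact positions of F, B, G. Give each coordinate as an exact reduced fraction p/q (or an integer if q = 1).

B = (-125/17, -11/17)
F = (-200/17, -86/17)
G = (-215/17, 79/17)

1. F_x = -200/17  [D, A, F are collinear ∩ CF ⟂ DA]
2. F_y = -86/17  [D, A, F are collinear ∩ CF ⟂ DA]
   → F = (-200/17, -86/17)
3. B_x = -125/17  [E, C, B are collinear ∩ FB ⟂ EC]
4. B_y = -11/17  [E, C, B are collinear ∩ FB ⟂ EC]
   → B = (-125/17, -11/17)
5. G_x = -215/17  [2·signedArea(GDC) = 0 ∩ 2·signedArea(GAE) = -390/17]
6. G_y = 79/17  [2·signedArea(GDC) = 0 ∩ 2·signedArea(GAE) = -390/17]
   → G = (-215/17, 79/17)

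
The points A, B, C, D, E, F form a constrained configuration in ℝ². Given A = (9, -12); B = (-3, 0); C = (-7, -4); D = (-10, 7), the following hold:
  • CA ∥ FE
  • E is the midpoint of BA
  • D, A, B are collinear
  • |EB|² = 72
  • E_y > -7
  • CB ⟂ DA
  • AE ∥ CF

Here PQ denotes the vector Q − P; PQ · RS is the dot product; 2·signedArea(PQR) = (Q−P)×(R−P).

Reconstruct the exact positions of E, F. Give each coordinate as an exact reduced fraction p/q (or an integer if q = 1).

1. E_x = 3  [E is the midpoint of BA]
2. E_y = -6  [E is the midpoint of BA]
   → E = (3, -6)
3. F_x = -13  [CA ∥ FE ∩ AE ∥ CF]
4. F_y = 2  [CA ∥ FE ∩ AE ∥ CF]
   → F = (-13, 2)

E = (3, -6)
F = (-13, 2)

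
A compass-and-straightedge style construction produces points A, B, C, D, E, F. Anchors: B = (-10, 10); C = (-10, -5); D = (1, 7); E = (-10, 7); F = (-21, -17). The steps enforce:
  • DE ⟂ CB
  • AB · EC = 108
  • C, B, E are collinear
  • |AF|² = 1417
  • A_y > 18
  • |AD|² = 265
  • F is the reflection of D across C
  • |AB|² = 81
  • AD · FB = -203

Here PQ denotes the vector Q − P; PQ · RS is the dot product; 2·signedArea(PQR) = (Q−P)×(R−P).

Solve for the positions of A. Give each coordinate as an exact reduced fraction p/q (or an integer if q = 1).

1. A_x = -10  [AD · FB = -203 ∩ AB · EC = 108]
2. A_y = 19  [AD · FB = -203 ∩ AB · EC = 108]
   → A = (-10, 19)

A = (-10, 19)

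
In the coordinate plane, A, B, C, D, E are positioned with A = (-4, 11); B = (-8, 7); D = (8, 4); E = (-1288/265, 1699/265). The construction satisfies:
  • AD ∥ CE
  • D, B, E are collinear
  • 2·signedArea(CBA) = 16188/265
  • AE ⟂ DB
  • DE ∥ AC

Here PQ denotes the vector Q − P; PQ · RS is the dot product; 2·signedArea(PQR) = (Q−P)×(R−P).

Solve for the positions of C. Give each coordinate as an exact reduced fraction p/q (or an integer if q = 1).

1. C_x = -4468/265  [AD ∥ CE ∩ DE ∥ AC]
2. C_y = 3554/265  [AD ∥ CE ∩ DE ∥ AC]
   → C = (-4468/265, 3554/265)

C = (-4468/265, 3554/265)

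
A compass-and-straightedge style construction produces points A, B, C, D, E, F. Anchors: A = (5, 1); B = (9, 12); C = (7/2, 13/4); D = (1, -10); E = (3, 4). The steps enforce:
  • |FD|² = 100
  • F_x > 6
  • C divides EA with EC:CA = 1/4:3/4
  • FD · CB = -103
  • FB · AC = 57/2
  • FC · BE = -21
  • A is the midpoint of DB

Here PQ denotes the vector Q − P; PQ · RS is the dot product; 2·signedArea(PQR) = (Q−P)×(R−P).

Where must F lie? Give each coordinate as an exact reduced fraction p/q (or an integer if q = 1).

1. F_x = 7  [FD · CB = -103 ∩ FB · AC = 57/2]
2. F_y = -2  [FD · CB = -103 ∩ FB · AC = 57/2]
   → F = (7, -2)

F = (7, -2)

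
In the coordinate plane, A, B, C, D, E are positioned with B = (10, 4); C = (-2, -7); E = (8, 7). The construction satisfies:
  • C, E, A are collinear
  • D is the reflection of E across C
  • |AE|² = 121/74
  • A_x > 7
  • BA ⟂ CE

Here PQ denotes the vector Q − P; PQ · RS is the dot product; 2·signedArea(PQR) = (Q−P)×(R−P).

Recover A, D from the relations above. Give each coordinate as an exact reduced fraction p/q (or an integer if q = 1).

1. A_x = 537/74  [C, E, A are collinear ∩ BA ⟂ CE]
2. A_y = 441/74  [C, E, A are collinear ∩ BA ⟂ CE]
   → A = (537/74, 441/74)
3. D_x = -12  [D is the reflection of E across C]
4. D_y = -21  [D is the reflection of E across C]
   → D = (-12, -21)

A = (537/74, 441/74)
D = (-12, -21)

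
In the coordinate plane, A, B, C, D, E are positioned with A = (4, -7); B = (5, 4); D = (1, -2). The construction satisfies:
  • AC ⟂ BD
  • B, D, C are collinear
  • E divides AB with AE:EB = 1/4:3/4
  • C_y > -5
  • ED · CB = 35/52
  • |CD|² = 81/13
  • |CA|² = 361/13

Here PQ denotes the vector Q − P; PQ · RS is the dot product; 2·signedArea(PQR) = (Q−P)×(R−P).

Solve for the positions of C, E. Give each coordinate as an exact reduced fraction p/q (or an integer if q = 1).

1. C_x = -5/13  [B, D, C are collinear ∩ AC ⟂ BD]
2. C_y = -53/13  [B, D, C are collinear ∩ AC ⟂ BD]
   → C = (-5/13, -53/13)
3. E_x = 17/4  [E divides AB with AE:EB = 1/4:3/4]
4. E_y = -17/4  [E divides AB with AE:EB = 1/4:3/4]
   → E = (17/4, -17/4)

C = (-5/13, -53/13)
E = (17/4, -17/4)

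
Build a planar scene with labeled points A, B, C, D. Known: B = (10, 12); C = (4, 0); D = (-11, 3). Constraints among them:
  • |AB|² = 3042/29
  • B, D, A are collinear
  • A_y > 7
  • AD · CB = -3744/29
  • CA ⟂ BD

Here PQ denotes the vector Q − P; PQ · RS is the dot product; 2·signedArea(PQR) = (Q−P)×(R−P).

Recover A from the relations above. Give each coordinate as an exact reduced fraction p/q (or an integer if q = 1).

A = (17/29, 231/29)

1. A_x = 17/29  [B, D, A are collinear ∩ CA ⟂ BD]
2. A_y = 231/29  [B, D, A are collinear ∩ CA ⟂ BD]
   → A = (17/29, 231/29)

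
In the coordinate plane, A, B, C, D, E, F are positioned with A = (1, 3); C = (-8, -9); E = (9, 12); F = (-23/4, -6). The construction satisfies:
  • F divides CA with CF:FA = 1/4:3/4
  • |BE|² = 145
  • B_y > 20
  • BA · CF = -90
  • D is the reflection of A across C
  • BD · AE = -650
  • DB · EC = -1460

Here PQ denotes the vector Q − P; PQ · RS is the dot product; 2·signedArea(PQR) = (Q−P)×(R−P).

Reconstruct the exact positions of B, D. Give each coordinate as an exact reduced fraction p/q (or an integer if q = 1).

B = (17, 21)
D = (-17, -21)

1. D_x = -17  [D is the reflection of A across C]
2. D_y = -21  [D is the reflection of A across C]
   → D = (-17, -21)
3. B_x = 17  [BA · CF = -90 ∩ DB · EC = -1460]
4. B_y = 21  [BA · CF = -90 ∩ DB · EC = -1460]
   → B = (17, 21)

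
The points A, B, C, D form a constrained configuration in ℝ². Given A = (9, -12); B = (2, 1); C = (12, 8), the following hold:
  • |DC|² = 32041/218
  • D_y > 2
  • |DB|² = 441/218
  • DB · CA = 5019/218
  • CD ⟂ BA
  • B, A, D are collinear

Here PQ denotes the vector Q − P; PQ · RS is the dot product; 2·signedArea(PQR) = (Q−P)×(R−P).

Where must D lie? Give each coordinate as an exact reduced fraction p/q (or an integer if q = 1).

D = (289/218, 491/218)

1. D_x = 289/218  [B, A, D are collinear ∩ CD ⟂ BA]
2. D_y = 491/218  [B, A, D are collinear ∩ CD ⟂ BA]
   → D = (289/218, 491/218)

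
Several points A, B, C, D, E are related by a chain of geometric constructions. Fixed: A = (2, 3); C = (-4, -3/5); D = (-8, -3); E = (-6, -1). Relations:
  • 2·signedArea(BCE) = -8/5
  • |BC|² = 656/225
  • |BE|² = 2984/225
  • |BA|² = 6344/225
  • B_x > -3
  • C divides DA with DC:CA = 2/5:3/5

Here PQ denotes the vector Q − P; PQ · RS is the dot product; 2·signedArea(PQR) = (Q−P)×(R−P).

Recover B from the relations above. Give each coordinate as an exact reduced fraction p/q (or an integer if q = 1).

1. B_x = -8/3  [line 2/5·x + -2·y + 2 = 0 ∩ |BE|² = 2984/225]
2. B_y = 7/15  [line 2/5·x + -2·y + 2 = 0 ∩ |BE|² = 2984/225]
   → B = (-8/3, 7/15)

B = (-8/3, 7/15)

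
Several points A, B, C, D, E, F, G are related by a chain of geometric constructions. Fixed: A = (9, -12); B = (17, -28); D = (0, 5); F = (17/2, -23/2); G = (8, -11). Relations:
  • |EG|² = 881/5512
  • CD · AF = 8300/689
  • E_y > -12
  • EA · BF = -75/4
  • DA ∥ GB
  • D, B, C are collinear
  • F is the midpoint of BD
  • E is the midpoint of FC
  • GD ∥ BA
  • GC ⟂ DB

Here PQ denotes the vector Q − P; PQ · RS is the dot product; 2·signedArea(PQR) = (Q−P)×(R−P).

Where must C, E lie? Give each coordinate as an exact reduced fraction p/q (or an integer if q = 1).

C = (5644/689, -7511/689)
E = (23001/2756, -30869/2756)

1. C_x = 5644/689  [D, B, C are collinear ∩ GC ⟂ DB]
2. C_y = -7511/689  [D, B, C are collinear ∩ GC ⟂ DB]
   → C = (5644/689, -7511/689)
3. E_x = 23001/2756  [E is the midpoint of FC]
4. E_y = -30869/2756  [E is the midpoint of FC]
   → E = (23001/2756, -30869/2756)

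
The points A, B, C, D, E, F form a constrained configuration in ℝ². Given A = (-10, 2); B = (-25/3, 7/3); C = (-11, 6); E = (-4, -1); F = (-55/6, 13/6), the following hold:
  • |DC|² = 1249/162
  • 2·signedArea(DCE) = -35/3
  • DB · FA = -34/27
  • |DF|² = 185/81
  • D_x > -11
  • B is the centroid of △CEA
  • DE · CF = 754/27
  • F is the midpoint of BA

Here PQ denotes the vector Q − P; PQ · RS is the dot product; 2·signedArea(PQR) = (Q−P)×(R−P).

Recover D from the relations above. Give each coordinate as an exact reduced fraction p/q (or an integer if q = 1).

D = (-181/18, 61/18)

1. D_x = -181/18  [DE · CF = 754/27 ∩ 2·signedArea(DCE) = -35/3]
2. D_y = 61/18  [DE · CF = 754/27 ∩ 2·signedArea(DCE) = -35/3]
   → D = (-181/18, 61/18)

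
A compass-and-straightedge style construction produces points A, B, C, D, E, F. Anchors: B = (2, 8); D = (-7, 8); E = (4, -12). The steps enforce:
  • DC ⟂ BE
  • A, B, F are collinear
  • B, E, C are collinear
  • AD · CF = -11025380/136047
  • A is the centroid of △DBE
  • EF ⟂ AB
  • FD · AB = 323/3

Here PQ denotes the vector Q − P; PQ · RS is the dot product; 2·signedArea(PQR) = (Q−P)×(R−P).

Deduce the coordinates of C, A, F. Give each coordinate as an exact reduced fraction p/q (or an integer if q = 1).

A = (-1/3, 4/3)
C = (193/101, 898/101)
F = (-1804/449, -4128/449)

1. C_x = 193/101  [B, E, C are collinear ∩ DC ⟂ BE]
2. C_y = 898/101  [B, E, C are collinear ∩ DC ⟂ BE]
   → C = (193/101, 898/101)
3. A_x = -1/3  [A is the centroid of △DBE]
4. A_y = 4/3  [A is the centroid of △DBE]
   → A = (-1/3, 4/3)
5. F_x = -1804/449  [A, B, F are collinear ∩ EF ⟂ AB]
6. F_y = -4128/449  [A, B, F are collinear ∩ EF ⟂ AB]
   → F = (-1804/449, -4128/449)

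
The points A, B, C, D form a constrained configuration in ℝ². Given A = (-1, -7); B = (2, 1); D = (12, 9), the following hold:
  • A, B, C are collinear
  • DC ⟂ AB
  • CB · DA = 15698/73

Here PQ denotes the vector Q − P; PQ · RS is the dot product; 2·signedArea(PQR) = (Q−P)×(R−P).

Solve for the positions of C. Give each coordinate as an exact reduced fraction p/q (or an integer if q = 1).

1. C_x = 428/73  [A, B, C are collinear ∩ DC ⟂ AB]
2. C_y = 825/73  [A, B, C are collinear ∩ DC ⟂ AB]
   → C = (428/73, 825/73)

C = (428/73, 825/73)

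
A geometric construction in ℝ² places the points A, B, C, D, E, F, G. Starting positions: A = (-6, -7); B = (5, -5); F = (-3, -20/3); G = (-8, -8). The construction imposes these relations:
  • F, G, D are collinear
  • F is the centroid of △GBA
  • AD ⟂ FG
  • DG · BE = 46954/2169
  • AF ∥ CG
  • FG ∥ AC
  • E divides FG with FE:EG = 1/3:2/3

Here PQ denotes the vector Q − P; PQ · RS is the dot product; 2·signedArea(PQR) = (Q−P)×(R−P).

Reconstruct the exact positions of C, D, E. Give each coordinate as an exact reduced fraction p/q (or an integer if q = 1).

1. C_x = -11  [AF ∥ CG ∩ FG ∥ AC]
2. C_y = -25/3  [AF ∥ CG ∩ FG ∥ AC]
   → C = (-11, -25/3)
3. D_x = -1418/241  [F, G, D are collinear ∩ AD ⟂ FG]
4. D_y = -1792/241  [F, G, D are collinear ∩ AD ⟂ FG]
   → D = (-1418/241, -1792/241)
5. E_x = -14/3  [E divides FG with FE:EG = 1/3:2/3]
6. E_y = -64/9  [E divides FG with FE:EG = 1/3:2/3]
   → E = (-14/3, -64/9)

C = (-11, -25/3)
D = (-1418/241, -1792/241)
E = (-14/3, -64/9)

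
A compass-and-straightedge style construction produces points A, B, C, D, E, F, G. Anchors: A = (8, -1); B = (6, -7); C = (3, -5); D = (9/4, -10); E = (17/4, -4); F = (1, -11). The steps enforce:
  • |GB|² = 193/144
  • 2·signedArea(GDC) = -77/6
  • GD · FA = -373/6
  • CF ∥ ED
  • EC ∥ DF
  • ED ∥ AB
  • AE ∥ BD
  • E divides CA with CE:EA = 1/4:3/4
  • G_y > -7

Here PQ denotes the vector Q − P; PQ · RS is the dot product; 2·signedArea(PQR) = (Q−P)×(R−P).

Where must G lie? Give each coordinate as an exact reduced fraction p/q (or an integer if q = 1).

1. G_x = 65/12  [GD · FA = -373/6 ∩ 2·signedArea(GDC) = -77/6]
2. G_y = -6  [GD · FA = -373/6 ∩ 2·signedArea(GDC) = -77/6]
   → G = (65/12, -6)

G = (65/12, -6)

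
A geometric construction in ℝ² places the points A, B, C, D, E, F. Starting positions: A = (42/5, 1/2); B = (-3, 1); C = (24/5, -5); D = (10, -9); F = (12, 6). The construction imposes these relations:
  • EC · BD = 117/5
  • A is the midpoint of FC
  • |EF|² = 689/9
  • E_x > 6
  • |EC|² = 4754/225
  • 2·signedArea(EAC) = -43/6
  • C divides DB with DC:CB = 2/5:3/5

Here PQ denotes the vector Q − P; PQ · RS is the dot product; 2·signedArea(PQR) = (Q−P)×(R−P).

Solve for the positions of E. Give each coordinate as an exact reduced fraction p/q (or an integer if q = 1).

1. E_x = 19/3  [2·signedArea(EAC) = -43/6 ∩ EC · BD = 117/5]
2. E_y = -2/3  [2·signedArea(EAC) = -43/6 ∩ EC · BD = 117/5]
   → E = (19/3, -2/3)

E = (19/3, -2/3)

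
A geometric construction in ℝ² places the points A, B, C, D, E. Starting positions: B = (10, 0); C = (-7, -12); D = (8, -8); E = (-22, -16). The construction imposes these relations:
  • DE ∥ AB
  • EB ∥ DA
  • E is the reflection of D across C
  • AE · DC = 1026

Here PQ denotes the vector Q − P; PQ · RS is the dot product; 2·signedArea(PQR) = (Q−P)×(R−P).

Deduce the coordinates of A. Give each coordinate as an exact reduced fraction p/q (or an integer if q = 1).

A = (40, 8)

1. A_x = 40  [DE ∥ AB ∩ EB ∥ DA]
2. A_y = 8  [DE ∥ AB ∩ EB ∥ DA]
   → A = (40, 8)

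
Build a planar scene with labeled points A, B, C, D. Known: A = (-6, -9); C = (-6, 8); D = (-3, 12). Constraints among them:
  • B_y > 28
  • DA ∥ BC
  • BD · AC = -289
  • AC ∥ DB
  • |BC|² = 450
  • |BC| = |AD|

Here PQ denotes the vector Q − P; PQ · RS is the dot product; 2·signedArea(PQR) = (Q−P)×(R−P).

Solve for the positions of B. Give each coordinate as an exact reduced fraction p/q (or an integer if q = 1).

1. B_x = -3  [DA ∥ BC ∩ AC ∥ DB]
2. B_y = 29  [DA ∥ BC ∩ AC ∥ DB]
   → B = (-3, 29)

B = (-3, 29)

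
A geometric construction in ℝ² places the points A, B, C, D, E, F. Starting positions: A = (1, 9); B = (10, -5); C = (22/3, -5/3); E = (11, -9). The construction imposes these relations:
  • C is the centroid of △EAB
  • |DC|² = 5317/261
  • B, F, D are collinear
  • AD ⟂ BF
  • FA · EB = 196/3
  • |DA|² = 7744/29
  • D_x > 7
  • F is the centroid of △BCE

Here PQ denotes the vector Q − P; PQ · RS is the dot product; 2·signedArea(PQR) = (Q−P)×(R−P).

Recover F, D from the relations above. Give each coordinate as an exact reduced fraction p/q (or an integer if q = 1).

1. F_x = 85/9  [F is the centroid of △BCE]
2. F_y = -47/9  [F is the centroid of △BCE]
   → F = (85/9, -47/9)
3. D_x = 205/29  [B, F, D are collinear ∩ AD ⟂ BF]
4. D_y = -179/29  [B, F, D are collinear ∩ AD ⟂ BF]
   → D = (205/29, -179/29)

D = (205/29, -179/29)
F = (85/9, -47/9)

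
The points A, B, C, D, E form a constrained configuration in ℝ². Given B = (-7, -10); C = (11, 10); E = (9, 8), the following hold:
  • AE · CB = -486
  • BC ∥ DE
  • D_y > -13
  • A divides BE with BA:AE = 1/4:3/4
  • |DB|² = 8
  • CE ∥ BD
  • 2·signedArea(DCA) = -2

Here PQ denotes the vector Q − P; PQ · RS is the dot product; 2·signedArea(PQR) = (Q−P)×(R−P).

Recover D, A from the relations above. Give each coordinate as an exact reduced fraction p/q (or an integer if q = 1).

A = (-3, -11/2)
D = (-9, -12)

1. D_x = -9  [BC ∥ DE ∩ CE ∥ BD]
2. D_y = -12  [BC ∥ DE ∩ CE ∥ BD]
   → D = (-9, -12)
3. A_x = -3  [A divides BE with BA:AE = 1/4:3/4]
4. A_y = -11/2  [A divides BE with BA:AE = 1/4:3/4]
   → A = (-3, -11/2)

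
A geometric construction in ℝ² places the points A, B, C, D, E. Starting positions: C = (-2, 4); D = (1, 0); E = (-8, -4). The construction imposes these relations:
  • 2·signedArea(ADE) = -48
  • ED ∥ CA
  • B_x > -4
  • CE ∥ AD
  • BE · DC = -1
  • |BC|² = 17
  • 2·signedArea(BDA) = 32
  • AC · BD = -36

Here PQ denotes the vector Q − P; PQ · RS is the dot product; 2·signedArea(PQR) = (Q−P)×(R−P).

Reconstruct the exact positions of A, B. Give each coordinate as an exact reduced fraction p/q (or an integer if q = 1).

1. A_x = 7  [CE ∥ AD ∩ ED ∥ CA]
2. A_y = 8  [CE ∥ AD ∩ ED ∥ CA]
   → A = (7, 8)
3. B_x = -3  [2·signedArea(BDA) = 32 ∩ AC · BD = -36]
4. B_y = 0  [2·signedArea(BDA) = 32 ∩ AC · BD = -36]
   → B = (-3, 0)

A = (7, 8)
B = (-3, 0)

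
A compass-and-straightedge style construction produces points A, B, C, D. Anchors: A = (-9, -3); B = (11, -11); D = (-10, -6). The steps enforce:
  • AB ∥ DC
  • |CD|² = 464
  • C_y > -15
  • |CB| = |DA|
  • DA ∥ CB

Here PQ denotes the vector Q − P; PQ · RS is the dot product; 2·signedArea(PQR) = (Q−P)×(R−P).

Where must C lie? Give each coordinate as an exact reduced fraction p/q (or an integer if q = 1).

1. C_x = 10  [DA ∥ CB ∩ AB ∥ DC]
2. C_y = -14  [DA ∥ CB ∩ AB ∥ DC]
   → C = (10, -14)

C = (10, -14)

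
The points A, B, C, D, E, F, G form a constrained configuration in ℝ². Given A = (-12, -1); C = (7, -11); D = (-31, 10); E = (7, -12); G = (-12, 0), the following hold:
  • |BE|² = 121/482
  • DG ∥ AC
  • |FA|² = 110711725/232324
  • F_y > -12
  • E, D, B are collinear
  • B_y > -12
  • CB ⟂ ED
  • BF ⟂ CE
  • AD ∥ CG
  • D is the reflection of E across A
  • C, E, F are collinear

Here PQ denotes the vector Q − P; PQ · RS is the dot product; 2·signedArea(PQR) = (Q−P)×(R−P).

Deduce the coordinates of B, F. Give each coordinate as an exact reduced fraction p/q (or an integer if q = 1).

1. B_x = 3165/482  [E, D, B are collinear ∩ CB ⟂ ED]
2. B_y = -5663/482  [E, D, B are collinear ∩ CB ⟂ ED]
   → B = (3165/482, -5663/482)
3. F_x = 7  [C, E, F are collinear ∩ BF ⟂ CE]
4. F_y = -5663/482  [C, E, F are collinear ∩ BF ⟂ CE]
   → F = (7, -5663/482)

B = (3165/482, -5663/482)
F = (7, -5663/482)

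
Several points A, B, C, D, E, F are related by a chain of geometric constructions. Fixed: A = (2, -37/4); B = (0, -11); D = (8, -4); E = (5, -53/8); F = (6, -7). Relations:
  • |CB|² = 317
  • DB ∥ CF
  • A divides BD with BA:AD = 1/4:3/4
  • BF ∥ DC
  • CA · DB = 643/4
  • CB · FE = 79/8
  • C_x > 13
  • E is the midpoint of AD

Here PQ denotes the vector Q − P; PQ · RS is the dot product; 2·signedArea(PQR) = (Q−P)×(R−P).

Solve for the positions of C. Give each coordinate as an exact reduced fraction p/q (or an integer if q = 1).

1. C_x = 14  [DB ∥ CF ∩ BF ∥ DC]
2. C_y = 0  [DB ∥ CF ∩ BF ∥ DC]
   → C = (14, 0)

C = (14, 0)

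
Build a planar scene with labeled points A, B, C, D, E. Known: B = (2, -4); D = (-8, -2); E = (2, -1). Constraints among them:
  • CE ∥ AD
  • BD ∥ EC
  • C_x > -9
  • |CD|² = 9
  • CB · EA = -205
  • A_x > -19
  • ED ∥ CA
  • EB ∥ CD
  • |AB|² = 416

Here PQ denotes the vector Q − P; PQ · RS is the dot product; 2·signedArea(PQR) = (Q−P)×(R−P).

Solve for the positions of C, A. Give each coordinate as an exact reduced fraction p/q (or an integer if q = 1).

A = (-18, 0)
C = (-8, 1)

1. C_x = -8  [EB ∥ CD ∩ BD ∥ EC]
2. C_y = 1  [EB ∥ CD ∩ BD ∥ EC]
   → C = (-8, 1)
3. A_x = -18  [CE ∥ AD ∩ ED ∥ CA]
4. A_y = 0  [CE ∥ AD ∩ ED ∥ CA]
   → A = (-18, 0)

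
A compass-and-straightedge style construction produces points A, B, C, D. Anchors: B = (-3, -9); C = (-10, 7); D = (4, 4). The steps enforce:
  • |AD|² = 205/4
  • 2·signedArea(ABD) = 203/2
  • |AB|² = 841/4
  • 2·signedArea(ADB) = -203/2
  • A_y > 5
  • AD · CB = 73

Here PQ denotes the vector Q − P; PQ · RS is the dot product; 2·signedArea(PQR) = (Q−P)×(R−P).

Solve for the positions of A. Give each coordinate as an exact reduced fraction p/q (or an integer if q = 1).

A = (-3, 11/2)

1. A_x = -3  [2·signedArea(ADB) = -203/2 ∩ AD · CB = 73]
2. A_y = 11/2  [2·signedArea(ADB) = -203/2 ∩ AD · CB = 73]
   → A = (-3, 11/2)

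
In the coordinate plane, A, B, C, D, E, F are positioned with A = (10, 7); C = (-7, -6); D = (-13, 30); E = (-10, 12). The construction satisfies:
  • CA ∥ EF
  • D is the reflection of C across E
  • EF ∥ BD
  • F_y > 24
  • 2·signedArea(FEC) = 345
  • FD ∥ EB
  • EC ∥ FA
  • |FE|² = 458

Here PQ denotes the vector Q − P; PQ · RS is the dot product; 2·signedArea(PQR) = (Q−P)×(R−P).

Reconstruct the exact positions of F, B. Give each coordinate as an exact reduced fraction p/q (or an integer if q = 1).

1. F_x = 7  [EC ∥ FA ∩ CA ∥ EF]
2. F_y = 25  [EC ∥ FA ∩ CA ∥ EF]
   → F = (7, 25)
3. B_x = -30  [EF ∥ BD ∩ FD ∥ EB]
4. B_y = 17  [EF ∥ BD ∩ FD ∥ EB]
   → B = (-30, 17)

B = (-30, 17)
F = (7, 25)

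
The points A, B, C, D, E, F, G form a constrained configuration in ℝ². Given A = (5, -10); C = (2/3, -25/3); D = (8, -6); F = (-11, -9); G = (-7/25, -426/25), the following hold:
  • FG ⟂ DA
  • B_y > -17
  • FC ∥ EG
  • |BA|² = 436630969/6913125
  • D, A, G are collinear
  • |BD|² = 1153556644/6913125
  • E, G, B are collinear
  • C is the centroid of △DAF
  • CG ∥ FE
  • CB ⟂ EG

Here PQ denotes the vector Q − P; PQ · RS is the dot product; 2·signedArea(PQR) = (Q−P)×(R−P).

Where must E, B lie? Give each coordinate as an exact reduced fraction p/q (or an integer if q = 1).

1. E_x = -896/75  [FC ∥ EG ∩ CG ∥ FE]
2. E_y = -1328/75  [FC ∥ EG ∩ CG ∥ FE]
   → E = (-896/75, -1328/75)
3. B_x = 106876/92175  [E, G, B are collinear ∩ CB ⟂ EG]
4. B_y = -312616/18435  [E, G, B are collinear ∩ CB ⟂ EG]
   → B = (106876/92175, -312616/18435)

B = (106876/92175, -312616/18435)
E = (-896/75, -1328/75)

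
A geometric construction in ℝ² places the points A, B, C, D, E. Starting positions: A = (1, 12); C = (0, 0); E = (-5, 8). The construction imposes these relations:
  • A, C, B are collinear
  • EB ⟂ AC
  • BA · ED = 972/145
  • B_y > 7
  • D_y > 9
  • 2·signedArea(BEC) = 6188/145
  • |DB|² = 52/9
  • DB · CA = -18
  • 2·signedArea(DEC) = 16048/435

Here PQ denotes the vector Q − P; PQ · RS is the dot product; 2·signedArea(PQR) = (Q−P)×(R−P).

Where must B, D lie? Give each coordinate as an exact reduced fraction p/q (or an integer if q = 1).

1. B_x = 91/145  [A, C, B are collinear ∩ EB ⟂ AC]
2. B_y = 1092/145  [A, C, B are collinear ∩ EB ⟂ AC]
   → B = (91/145, 1092/145)
3. D_x = -163/145  [DB · CA = -18 ∩ 2·signedArea(DEC) = 16048/435]
4. D_y = 3992/435  [DB · CA = -18 ∩ 2·signedArea(DEC) = 16048/435]
   → D = (-163/145, 3992/435)

B = (91/145, 1092/145)
D = (-163/145, 3992/435)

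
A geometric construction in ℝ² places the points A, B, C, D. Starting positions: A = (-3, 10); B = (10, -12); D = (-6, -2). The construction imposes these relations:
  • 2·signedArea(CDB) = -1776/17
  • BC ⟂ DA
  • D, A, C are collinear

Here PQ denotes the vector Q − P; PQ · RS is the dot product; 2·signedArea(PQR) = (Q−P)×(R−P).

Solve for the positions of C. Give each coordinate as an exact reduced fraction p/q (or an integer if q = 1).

1. C_x = -126/17  [D, A, C are collinear ∩ BC ⟂ DA]
2. C_y = -130/17  [D, A, C are collinear ∩ BC ⟂ DA]
   → C = (-126/17, -130/17)

C = (-126/17, -130/17)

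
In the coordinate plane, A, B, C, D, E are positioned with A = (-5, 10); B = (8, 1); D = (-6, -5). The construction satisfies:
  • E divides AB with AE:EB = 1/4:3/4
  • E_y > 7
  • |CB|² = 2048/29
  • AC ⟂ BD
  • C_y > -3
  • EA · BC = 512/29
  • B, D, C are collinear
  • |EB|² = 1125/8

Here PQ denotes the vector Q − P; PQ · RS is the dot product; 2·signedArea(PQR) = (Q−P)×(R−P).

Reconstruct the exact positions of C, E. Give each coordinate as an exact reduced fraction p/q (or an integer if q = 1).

1. C_x = 8/29  [B, D, C are collinear ∩ AC ⟂ BD]
2. C_y = -67/29  [B, D, C are collinear ∩ AC ⟂ BD]
   → C = (8/29, -67/29)
3. E_x = -7/4  [E divides AB with AE:EB = 1/4:3/4]
4. E_y = 31/4  [E divides AB with AE:EB = 1/4:3/4]
   → E = (-7/4, 31/4)

C = (8/29, -67/29)
E = (-7/4, 31/4)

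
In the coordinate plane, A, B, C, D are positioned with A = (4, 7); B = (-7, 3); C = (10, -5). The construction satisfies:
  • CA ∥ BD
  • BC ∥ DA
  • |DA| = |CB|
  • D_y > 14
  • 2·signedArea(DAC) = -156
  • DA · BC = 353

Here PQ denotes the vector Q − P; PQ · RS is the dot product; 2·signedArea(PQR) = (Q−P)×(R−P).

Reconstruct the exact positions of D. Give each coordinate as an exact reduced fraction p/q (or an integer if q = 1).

D = (-13, 15)

1. D_x = -13  [BC ∥ DA ∩ CA ∥ BD]
2. D_y = 15  [BC ∥ DA ∩ CA ∥ BD]
   → D = (-13, 15)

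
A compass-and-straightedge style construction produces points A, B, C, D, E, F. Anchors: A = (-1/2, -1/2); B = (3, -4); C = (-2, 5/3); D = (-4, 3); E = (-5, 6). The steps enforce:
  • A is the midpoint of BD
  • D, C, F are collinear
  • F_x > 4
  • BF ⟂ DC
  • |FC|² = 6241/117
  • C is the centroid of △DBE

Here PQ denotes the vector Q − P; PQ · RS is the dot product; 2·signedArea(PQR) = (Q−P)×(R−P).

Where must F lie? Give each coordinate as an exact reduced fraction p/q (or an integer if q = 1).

F = (53/13, -31/13)

1. F_x = 53/13  [D, C, F are collinear ∩ BF ⟂ DC]
2. F_y = -31/13  [D, C, F are collinear ∩ BF ⟂ DC]
   → F = (53/13, -31/13)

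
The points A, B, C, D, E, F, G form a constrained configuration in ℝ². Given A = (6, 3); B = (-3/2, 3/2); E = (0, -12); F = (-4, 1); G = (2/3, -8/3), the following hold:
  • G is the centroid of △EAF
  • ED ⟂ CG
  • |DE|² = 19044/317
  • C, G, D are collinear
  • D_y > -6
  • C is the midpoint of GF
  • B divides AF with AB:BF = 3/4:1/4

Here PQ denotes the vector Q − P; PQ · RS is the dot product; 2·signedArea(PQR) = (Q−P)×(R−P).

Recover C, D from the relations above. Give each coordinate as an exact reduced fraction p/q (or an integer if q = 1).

1. C_x = -5/3  [C is the midpoint of GF]
2. C_y = -5/6  [C is the midpoint of GF]
   → C = (-5/3, -5/6)
3. D_x = 1518/317  [C, G, D are collinear ∩ ED ⟂ CG]
4. D_y = -1872/317  [C, G, D are collinear ∩ ED ⟂ CG]
   → D = (1518/317, -1872/317)

C = (-5/3, -5/6)
D = (1518/317, -1872/317)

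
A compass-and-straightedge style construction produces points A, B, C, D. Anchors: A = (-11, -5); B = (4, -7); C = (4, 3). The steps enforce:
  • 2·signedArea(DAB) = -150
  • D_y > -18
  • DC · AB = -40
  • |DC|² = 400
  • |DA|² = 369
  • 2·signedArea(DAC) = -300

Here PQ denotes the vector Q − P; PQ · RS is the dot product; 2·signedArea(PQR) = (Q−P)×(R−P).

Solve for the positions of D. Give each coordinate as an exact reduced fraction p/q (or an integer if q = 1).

D = (4, -17)

1. D_x = 4  [2·signedArea(DAB) = -150 ∩ 2·signedArea(DAC) = -300]
2. D_y = -17  [2·signedArea(DAB) = -150 ∩ 2·signedArea(DAC) = -300]
   → D = (4, -17)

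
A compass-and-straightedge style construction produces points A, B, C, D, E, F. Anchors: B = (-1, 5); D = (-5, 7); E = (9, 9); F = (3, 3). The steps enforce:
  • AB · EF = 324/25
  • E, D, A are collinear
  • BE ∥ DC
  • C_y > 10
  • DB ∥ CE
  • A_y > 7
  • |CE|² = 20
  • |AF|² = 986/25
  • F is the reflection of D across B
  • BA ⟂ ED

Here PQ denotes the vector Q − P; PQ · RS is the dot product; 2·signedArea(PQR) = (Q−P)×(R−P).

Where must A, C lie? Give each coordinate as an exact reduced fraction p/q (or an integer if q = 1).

A = (-34/25, 188/25)
C = (5, 11)

1. A_x = -34/25  [E, D, A are collinear ∩ BA ⟂ ED]
2. A_y = 188/25  [E, D, A are collinear ∩ BA ⟂ ED]
   → A = (-34/25, 188/25)
3. C_x = 5  [DB ∥ CE ∩ BE ∥ DC]
4. C_y = 11  [DB ∥ CE ∩ BE ∥ DC]
   → C = (5, 11)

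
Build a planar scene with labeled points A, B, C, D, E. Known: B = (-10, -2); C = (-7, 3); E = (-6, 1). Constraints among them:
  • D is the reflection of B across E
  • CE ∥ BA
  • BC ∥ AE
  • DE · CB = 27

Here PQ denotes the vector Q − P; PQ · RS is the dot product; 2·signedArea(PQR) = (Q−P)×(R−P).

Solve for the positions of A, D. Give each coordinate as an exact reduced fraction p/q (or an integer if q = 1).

A = (-9, -4)
D = (-2, 4)

1. A_x = -9  [BC ∥ AE ∩ CE ∥ BA]
2. A_y = -4  [BC ∥ AE ∩ CE ∥ BA]
   → A = (-9, -4)
3. D_x = -2  [D is the reflection of B across E]
4. D_y = 4  [D is the reflection of B across E]
   → D = (-2, 4)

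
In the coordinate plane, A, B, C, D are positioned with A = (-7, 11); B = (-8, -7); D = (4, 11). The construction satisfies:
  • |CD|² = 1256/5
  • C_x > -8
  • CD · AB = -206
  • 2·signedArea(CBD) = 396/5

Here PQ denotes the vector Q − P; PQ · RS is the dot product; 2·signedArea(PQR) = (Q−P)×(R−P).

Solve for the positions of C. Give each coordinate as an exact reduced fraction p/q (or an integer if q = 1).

1. C_x = -38/5  [2·signedArea(CBD) = 396/5 ∩ CD · AB = -206]
2. C_y = 1/5  [2·signedArea(CBD) = 396/5 ∩ CD · AB = -206]
   → C = (-38/5, 1/5)

C = (-38/5, 1/5)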